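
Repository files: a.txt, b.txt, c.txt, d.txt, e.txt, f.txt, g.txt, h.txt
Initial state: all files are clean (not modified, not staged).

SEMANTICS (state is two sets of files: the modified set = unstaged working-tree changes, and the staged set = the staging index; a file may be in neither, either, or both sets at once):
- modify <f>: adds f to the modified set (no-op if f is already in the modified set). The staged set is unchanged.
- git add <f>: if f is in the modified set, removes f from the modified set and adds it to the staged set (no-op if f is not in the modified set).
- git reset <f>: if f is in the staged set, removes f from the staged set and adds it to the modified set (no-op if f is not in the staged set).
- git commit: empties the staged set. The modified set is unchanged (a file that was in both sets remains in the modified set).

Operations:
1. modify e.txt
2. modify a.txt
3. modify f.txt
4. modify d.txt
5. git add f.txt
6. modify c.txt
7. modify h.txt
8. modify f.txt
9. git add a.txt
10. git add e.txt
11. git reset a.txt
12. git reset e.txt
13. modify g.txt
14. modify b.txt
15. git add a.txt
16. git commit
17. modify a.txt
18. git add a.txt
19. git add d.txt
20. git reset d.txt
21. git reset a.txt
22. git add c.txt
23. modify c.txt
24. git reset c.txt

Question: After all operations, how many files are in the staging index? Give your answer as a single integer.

After op 1 (modify e.txt): modified={e.txt} staged={none}
After op 2 (modify a.txt): modified={a.txt, e.txt} staged={none}
After op 3 (modify f.txt): modified={a.txt, e.txt, f.txt} staged={none}
After op 4 (modify d.txt): modified={a.txt, d.txt, e.txt, f.txt} staged={none}
After op 5 (git add f.txt): modified={a.txt, d.txt, e.txt} staged={f.txt}
After op 6 (modify c.txt): modified={a.txt, c.txt, d.txt, e.txt} staged={f.txt}
After op 7 (modify h.txt): modified={a.txt, c.txt, d.txt, e.txt, h.txt} staged={f.txt}
After op 8 (modify f.txt): modified={a.txt, c.txt, d.txt, e.txt, f.txt, h.txt} staged={f.txt}
After op 9 (git add a.txt): modified={c.txt, d.txt, e.txt, f.txt, h.txt} staged={a.txt, f.txt}
After op 10 (git add e.txt): modified={c.txt, d.txt, f.txt, h.txt} staged={a.txt, e.txt, f.txt}
After op 11 (git reset a.txt): modified={a.txt, c.txt, d.txt, f.txt, h.txt} staged={e.txt, f.txt}
After op 12 (git reset e.txt): modified={a.txt, c.txt, d.txt, e.txt, f.txt, h.txt} staged={f.txt}
After op 13 (modify g.txt): modified={a.txt, c.txt, d.txt, e.txt, f.txt, g.txt, h.txt} staged={f.txt}
After op 14 (modify b.txt): modified={a.txt, b.txt, c.txt, d.txt, e.txt, f.txt, g.txt, h.txt} staged={f.txt}
After op 15 (git add a.txt): modified={b.txt, c.txt, d.txt, e.txt, f.txt, g.txt, h.txt} staged={a.txt, f.txt}
After op 16 (git commit): modified={b.txt, c.txt, d.txt, e.txt, f.txt, g.txt, h.txt} staged={none}
After op 17 (modify a.txt): modified={a.txt, b.txt, c.txt, d.txt, e.txt, f.txt, g.txt, h.txt} staged={none}
After op 18 (git add a.txt): modified={b.txt, c.txt, d.txt, e.txt, f.txt, g.txt, h.txt} staged={a.txt}
After op 19 (git add d.txt): modified={b.txt, c.txt, e.txt, f.txt, g.txt, h.txt} staged={a.txt, d.txt}
After op 20 (git reset d.txt): modified={b.txt, c.txt, d.txt, e.txt, f.txt, g.txt, h.txt} staged={a.txt}
After op 21 (git reset a.txt): modified={a.txt, b.txt, c.txt, d.txt, e.txt, f.txt, g.txt, h.txt} staged={none}
After op 22 (git add c.txt): modified={a.txt, b.txt, d.txt, e.txt, f.txt, g.txt, h.txt} staged={c.txt}
After op 23 (modify c.txt): modified={a.txt, b.txt, c.txt, d.txt, e.txt, f.txt, g.txt, h.txt} staged={c.txt}
After op 24 (git reset c.txt): modified={a.txt, b.txt, c.txt, d.txt, e.txt, f.txt, g.txt, h.txt} staged={none}
Final staged set: {none} -> count=0

Answer: 0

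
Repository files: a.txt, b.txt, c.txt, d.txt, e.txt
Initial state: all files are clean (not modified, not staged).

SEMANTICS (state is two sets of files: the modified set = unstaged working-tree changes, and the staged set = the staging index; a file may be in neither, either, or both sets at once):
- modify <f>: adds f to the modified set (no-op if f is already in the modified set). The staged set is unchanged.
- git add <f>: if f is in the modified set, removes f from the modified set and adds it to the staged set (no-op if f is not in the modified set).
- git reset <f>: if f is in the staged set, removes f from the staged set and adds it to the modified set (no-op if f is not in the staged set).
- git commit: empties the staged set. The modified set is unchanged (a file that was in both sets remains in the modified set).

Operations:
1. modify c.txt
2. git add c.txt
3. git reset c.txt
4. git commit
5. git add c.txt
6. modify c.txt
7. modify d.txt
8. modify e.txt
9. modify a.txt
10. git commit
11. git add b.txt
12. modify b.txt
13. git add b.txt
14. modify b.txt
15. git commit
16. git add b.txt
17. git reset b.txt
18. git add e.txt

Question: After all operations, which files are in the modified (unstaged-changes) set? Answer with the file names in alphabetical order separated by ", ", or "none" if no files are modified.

After op 1 (modify c.txt): modified={c.txt} staged={none}
After op 2 (git add c.txt): modified={none} staged={c.txt}
After op 3 (git reset c.txt): modified={c.txt} staged={none}
After op 4 (git commit): modified={c.txt} staged={none}
After op 5 (git add c.txt): modified={none} staged={c.txt}
After op 6 (modify c.txt): modified={c.txt} staged={c.txt}
After op 7 (modify d.txt): modified={c.txt, d.txt} staged={c.txt}
After op 8 (modify e.txt): modified={c.txt, d.txt, e.txt} staged={c.txt}
After op 9 (modify a.txt): modified={a.txt, c.txt, d.txt, e.txt} staged={c.txt}
After op 10 (git commit): modified={a.txt, c.txt, d.txt, e.txt} staged={none}
After op 11 (git add b.txt): modified={a.txt, c.txt, d.txt, e.txt} staged={none}
After op 12 (modify b.txt): modified={a.txt, b.txt, c.txt, d.txt, e.txt} staged={none}
After op 13 (git add b.txt): modified={a.txt, c.txt, d.txt, e.txt} staged={b.txt}
After op 14 (modify b.txt): modified={a.txt, b.txt, c.txt, d.txt, e.txt} staged={b.txt}
After op 15 (git commit): modified={a.txt, b.txt, c.txt, d.txt, e.txt} staged={none}
After op 16 (git add b.txt): modified={a.txt, c.txt, d.txt, e.txt} staged={b.txt}
After op 17 (git reset b.txt): modified={a.txt, b.txt, c.txt, d.txt, e.txt} staged={none}
After op 18 (git add e.txt): modified={a.txt, b.txt, c.txt, d.txt} staged={e.txt}

Answer: a.txt, b.txt, c.txt, d.txt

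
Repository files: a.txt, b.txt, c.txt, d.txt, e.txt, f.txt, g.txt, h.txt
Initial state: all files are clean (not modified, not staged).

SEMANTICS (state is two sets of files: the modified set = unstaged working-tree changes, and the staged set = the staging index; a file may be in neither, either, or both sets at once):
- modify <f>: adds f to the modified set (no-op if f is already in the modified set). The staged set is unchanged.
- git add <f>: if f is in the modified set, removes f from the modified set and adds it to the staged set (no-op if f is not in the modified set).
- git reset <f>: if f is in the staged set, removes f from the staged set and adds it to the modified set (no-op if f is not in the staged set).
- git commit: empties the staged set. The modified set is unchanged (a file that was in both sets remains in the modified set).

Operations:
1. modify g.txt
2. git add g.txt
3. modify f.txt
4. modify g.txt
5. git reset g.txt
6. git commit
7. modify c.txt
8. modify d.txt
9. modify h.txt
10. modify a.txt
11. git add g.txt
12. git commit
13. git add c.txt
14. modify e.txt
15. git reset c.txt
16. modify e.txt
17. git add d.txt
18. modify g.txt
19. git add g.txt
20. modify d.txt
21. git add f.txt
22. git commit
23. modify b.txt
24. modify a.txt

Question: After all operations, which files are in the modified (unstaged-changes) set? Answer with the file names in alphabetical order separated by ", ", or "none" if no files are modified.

Answer: a.txt, b.txt, c.txt, d.txt, e.txt, h.txt

Derivation:
After op 1 (modify g.txt): modified={g.txt} staged={none}
After op 2 (git add g.txt): modified={none} staged={g.txt}
After op 3 (modify f.txt): modified={f.txt} staged={g.txt}
After op 4 (modify g.txt): modified={f.txt, g.txt} staged={g.txt}
After op 5 (git reset g.txt): modified={f.txt, g.txt} staged={none}
After op 6 (git commit): modified={f.txt, g.txt} staged={none}
After op 7 (modify c.txt): modified={c.txt, f.txt, g.txt} staged={none}
After op 8 (modify d.txt): modified={c.txt, d.txt, f.txt, g.txt} staged={none}
After op 9 (modify h.txt): modified={c.txt, d.txt, f.txt, g.txt, h.txt} staged={none}
After op 10 (modify a.txt): modified={a.txt, c.txt, d.txt, f.txt, g.txt, h.txt} staged={none}
After op 11 (git add g.txt): modified={a.txt, c.txt, d.txt, f.txt, h.txt} staged={g.txt}
After op 12 (git commit): modified={a.txt, c.txt, d.txt, f.txt, h.txt} staged={none}
After op 13 (git add c.txt): modified={a.txt, d.txt, f.txt, h.txt} staged={c.txt}
After op 14 (modify e.txt): modified={a.txt, d.txt, e.txt, f.txt, h.txt} staged={c.txt}
After op 15 (git reset c.txt): modified={a.txt, c.txt, d.txt, e.txt, f.txt, h.txt} staged={none}
After op 16 (modify e.txt): modified={a.txt, c.txt, d.txt, e.txt, f.txt, h.txt} staged={none}
After op 17 (git add d.txt): modified={a.txt, c.txt, e.txt, f.txt, h.txt} staged={d.txt}
After op 18 (modify g.txt): modified={a.txt, c.txt, e.txt, f.txt, g.txt, h.txt} staged={d.txt}
After op 19 (git add g.txt): modified={a.txt, c.txt, e.txt, f.txt, h.txt} staged={d.txt, g.txt}
After op 20 (modify d.txt): modified={a.txt, c.txt, d.txt, e.txt, f.txt, h.txt} staged={d.txt, g.txt}
After op 21 (git add f.txt): modified={a.txt, c.txt, d.txt, e.txt, h.txt} staged={d.txt, f.txt, g.txt}
After op 22 (git commit): modified={a.txt, c.txt, d.txt, e.txt, h.txt} staged={none}
After op 23 (modify b.txt): modified={a.txt, b.txt, c.txt, d.txt, e.txt, h.txt} staged={none}
After op 24 (modify a.txt): modified={a.txt, b.txt, c.txt, d.txt, e.txt, h.txt} staged={none}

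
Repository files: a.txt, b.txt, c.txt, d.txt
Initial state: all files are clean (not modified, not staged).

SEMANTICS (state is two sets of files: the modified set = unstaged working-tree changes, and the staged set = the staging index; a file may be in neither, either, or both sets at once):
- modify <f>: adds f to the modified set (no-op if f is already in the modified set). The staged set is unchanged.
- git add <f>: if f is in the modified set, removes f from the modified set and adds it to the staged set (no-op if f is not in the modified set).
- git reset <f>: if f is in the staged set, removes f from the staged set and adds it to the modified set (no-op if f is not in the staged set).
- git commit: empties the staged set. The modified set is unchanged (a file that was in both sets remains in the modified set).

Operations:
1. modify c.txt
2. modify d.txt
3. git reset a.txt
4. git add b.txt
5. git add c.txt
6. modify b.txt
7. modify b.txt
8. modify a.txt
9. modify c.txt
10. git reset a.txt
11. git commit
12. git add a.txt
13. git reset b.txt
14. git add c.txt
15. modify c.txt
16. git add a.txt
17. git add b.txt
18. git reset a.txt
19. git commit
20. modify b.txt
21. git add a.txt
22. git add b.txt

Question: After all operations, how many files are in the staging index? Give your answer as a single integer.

Answer: 2

Derivation:
After op 1 (modify c.txt): modified={c.txt} staged={none}
After op 2 (modify d.txt): modified={c.txt, d.txt} staged={none}
After op 3 (git reset a.txt): modified={c.txt, d.txt} staged={none}
After op 4 (git add b.txt): modified={c.txt, d.txt} staged={none}
After op 5 (git add c.txt): modified={d.txt} staged={c.txt}
After op 6 (modify b.txt): modified={b.txt, d.txt} staged={c.txt}
After op 7 (modify b.txt): modified={b.txt, d.txt} staged={c.txt}
After op 8 (modify a.txt): modified={a.txt, b.txt, d.txt} staged={c.txt}
After op 9 (modify c.txt): modified={a.txt, b.txt, c.txt, d.txt} staged={c.txt}
After op 10 (git reset a.txt): modified={a.txt, b.txt, c.txt, d.txt} staged={c.txt}
After op 11 (git commit): modified={a.txt, b.txt, c.txt, d.txt} staged={none}
After op 12 (git add a.txt): modified={b.txt, c.txt, d.txt} staged={a.txt}
After op 13 (git reset b.txt): modified={b.txt, c.txt, d.txt} staged={a.txt}
After op 14 (git add c.txt): modified={b.txt, d.txt} staged={a.txt, c.txt}
After op 15 (modify c.txt): modified={b.txt, c.txt, d.txt} staged={a.txt, c.txt}
After op 16 (git add a.txt): modified={b.txt, c.txt, d.txt} staged={a.txt, c.txt}
After op 17 (git add b.txt): modified={c.txt, d.txt} staged={a.txt, b.txt, c.txt}
After op 18 (git reset a.txt): modified={a.txt, c.txt, d.txt} staged={b.txt, c.txt}
After op 19 (git commit): modified={a.txt, c.txt, d.txt} staged={none}
After op 20 (modify b.txt): modified={a.txt, b.txt, c.txt, d.txt} staged={none}
After op 21 (git add a.txt): modified={b.txt, c.txt, d.txt} staged={a.txt}
After op 22 (git add b.txt): modified={c.txt, d.txt} staged={a.txt, b.txt}
Final staged set: {a.txt, b.txt} -> count=2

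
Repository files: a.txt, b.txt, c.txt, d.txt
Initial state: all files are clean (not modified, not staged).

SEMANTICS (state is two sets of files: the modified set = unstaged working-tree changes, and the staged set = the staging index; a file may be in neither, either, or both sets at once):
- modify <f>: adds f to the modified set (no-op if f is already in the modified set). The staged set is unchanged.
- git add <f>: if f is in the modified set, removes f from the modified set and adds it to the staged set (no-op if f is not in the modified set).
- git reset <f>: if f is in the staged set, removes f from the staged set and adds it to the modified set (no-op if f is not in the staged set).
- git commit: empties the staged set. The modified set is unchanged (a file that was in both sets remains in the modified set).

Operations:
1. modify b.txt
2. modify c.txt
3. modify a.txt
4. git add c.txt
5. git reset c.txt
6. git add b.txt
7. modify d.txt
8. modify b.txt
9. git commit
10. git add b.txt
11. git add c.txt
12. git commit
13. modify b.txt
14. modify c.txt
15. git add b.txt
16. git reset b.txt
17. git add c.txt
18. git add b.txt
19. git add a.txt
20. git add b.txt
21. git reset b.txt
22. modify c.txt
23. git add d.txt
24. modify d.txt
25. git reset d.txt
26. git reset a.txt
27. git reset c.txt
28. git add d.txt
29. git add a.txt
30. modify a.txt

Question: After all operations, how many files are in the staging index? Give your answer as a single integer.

Answer: 2

Derivation:
After op 1 (modify b.txt): modified={b.txt} staged={none}
After op 2 (modify c.txt): modified={b.txt, c.txt} staged={none}
After op 3 (modify a.txt): modified={a.txt, b.txt, c.txt} staged={none}
After op 4 (git add c.txt): modified={a.txt, b.txt} staged={c.txt}
After op 5 (git reset c.txt): modified={a.txt, b.txt, c.txt} staged={none}
After op 6 (git add b.txt): modified={a.txt, c.txt} staged={b.txt}
After op 7 (modify d.txt): modified={a.txt, c.txt, d.txt} staged={b.txt}
After op 8 (modify b.txt): modified={a.txt, b.txt, c.txt, d.txt} staged={b.txt}
After op 9 (git commit): modified={a.txt, b.txt, c.txt, d.txt} staged={none}
After op 10 (git add b.txt): modified={a.txt, c.txt, d.txt} staged={b.txt}
After op 11 (git add c.txt): modified={a.txt, d.txt} staged={b.txt, c.txt}
After op 12 (git commit): modified={a.txt, d.txt} staged={none}
After op 13 (modify b.txt): modified={a.txt, b.txt, d.txt} staged={none}
After op 14 (modify c.txt): modified={a.txt, b.txt, c.txt, d.txt} staged={none}
After op 15 (git add b.txt): modified={a.txt, c.txt, d.txt} staged={b.txt}
After op 16 (git reset b.txt): modified={a.txt, b.txt, c.txt, d.txt} staged={none}
After op 17 (git add c.txt): modified={a.txt, b.txt, d.txt} staged={c.txt}
After op 18 (git add b.txt): modified={a.txt, d.txt} staged={b.txt, c.txt}
After op 19 (git add a.txt): modified={d.txt} staged={a.txt, b.txt, c.txt}
After op 20 (git add b.txt): modified={d.txt} staged={a.txt, b.txt, c.txt}
After op 21 (git reset b.txt): modified={b.txt, d.txt} staged={a.txt, c.txt}
After op 22 (modify c.txt): modified={b.txt, c.txt, d.txt} staged={a.txt, c.txt}
After op 23 (git add d.txt): modified={b.txt, c.txt} staged={a.txt, c.txt, d.txt}
After op 24 (modify d.txt): modified={b.txt, c.txt, d.txt} staged={a.txt, c.txt, d.txt}
After op 25 (git reset d.txt): modified={b.txt, c.txt, d.txt} staged={a.txt, c.txt}
After op 26 (git reset a.txt): modified={a.txt, b.txt, c.txt, d.txt} staged={c.txt}
After op 27 (git reset c.txt): modified={a.txt, b.txt, c.txt, d.txt} staged={none}
After op 28 (git add d.txt): modified={a.txt, b.txt, c.txt} staged={d.txt}
After op 29 (git add a.txt): modified={b.txt, c.txt} staged={a.txt, d.txt}
After op 30 (modify a.txt): modified={a.txt, b.txt, c.txt} staged={a.txt, d.txt}
Final staged set: {a.txt, d.txt} -> count=2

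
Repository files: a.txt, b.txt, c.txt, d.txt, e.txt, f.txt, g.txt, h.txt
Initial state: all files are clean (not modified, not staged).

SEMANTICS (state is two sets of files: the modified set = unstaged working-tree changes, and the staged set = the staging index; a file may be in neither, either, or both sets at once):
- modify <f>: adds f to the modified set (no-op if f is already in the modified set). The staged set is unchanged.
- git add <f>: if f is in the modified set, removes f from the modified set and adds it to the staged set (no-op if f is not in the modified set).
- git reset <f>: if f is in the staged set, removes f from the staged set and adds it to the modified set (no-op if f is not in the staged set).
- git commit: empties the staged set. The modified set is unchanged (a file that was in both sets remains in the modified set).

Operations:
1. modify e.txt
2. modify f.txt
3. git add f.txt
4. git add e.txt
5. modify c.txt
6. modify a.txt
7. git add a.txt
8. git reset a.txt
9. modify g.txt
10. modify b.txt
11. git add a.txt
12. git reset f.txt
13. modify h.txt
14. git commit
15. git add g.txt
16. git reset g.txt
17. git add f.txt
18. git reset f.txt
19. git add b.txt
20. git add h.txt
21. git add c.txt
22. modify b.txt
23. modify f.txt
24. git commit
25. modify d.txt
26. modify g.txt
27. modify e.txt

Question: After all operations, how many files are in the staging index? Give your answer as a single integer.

Answer: 0

Derivation:
After op 1 (modify e.txt): modified={e.txt} staged={none}
After op 2 (modify f.txt): modified={e.txt, f.txt} staged={none}
After op 3 (git add f.txt): modified={e.txt} staged={f.txt}
After op 4 (git add e.txt): modified={none} staged={e.txt, f.txt}
After op 5 (modify c.txt): modified={c.txt} staged={e.txt, f.txt}
After op 6 (modify a.txt): modified={a.txt, c.txt} staged={e.txt, f.txt}
After op 7 (git add a.txt): modified={c.txt} staged={a.txt, e.txt, f.txt}
After op 8 (git reset a.txt): modified={a.txt, c.txt} staged={e.txt, f.txt}
After op 9 (modify g.txt): modified={a.txt, c.txt, g.txt} staged={e.txt, f.txt}
After op 10 (modify b.txt): modified={a.txt, b.txt, c.txt, g.txt} staged={e.txt, f.txt}
After op 11 (git add a.txt): modified={b.txt, c.txt, g.txt} staged={a.txt, e.txt, f.txt}
After op 12 (git reset f.txt): modified={b.txt, c.txt, f.txt, g.txt} staged={a.txt, e.txt}
After op 13 (modify h.txt): modified={b.txt, c.txt, f.txt, g.txt, h.txt} staged={a.txt, e.txt}
After op 14 (git commit): modified={b.txt, c.txt, f.txt, g.txt, h.txt} staged={none}
After op 15 (git add g.txt): modified={b.txt, c.txt, f.txt, h.txt} staged={g.txt}
After op 16 (git reset g.txt): modified={b.txt, c.txt, f.txt, g.txt, h.txt} staged={none}
After op 17 (git add f.txt): modified={b.txt, c.txt, g.txt, h.txt} staged={f.txt}
After op 18 (git reset f.txt): modified={b.txt, c.txt, f.txt, g.txt, h.txt} staged={none}
After op 19 (git add b.txt): modified={c.txt, f.txt, g.txt, h.txt} staged={b.txt}
After op 20 (git add h.txt): modified={c.txt, f.txt, g.txt} staged={b.txt, h.txt}
After op 21 (git add c.txt): modified={f.txt, g.txt} staged={b.txt, c.txt, h.txt}
After op 22 (modify b.txt): modified={b.txt, f.txt, g.txt} staged={b.txt, c.txt, h.txt}
After op 23 (modify f.txt): modified={b.txt, f.txt, g.txt} staged={b.txt, c.txt, h.txt}
After op 24 (git commit): modified={b.txt, f.txt, g.txt} staged={none}
After op 25 (modify d.txt): modified={b.txt, d.txt, f.txt, g.txt} staged={none}
After op 26 (modify g.txt): modified={b.txt, d.txt, f.txt, g.txt} staged={none}
After op 27 (modify e.txt): modified={b.txt, d.txt, e.txt, f.txt, g.txt} staged={none}
Final staged set: {none} -> count=0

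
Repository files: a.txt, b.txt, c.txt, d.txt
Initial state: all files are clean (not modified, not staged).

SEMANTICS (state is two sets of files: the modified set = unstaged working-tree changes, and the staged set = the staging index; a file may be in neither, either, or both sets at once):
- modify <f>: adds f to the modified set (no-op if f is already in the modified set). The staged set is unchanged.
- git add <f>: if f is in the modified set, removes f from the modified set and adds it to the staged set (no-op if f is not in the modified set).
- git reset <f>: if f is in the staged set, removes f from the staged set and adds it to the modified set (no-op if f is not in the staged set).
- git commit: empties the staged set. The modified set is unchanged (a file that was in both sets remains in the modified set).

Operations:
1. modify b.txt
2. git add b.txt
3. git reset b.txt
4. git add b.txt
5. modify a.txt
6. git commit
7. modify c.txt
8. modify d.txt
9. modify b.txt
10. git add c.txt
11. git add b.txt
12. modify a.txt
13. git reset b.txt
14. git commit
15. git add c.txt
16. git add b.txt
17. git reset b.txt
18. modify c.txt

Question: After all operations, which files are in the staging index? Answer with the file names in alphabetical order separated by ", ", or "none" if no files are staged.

Answer: none

Derivation:
After op 1 (modify b.txt): modified={b.txt} staged={none}
After op 2 (git add b.txt): modified={none} staged={b.txt}
After op 3 (git reset b.txt): modified={b.txt} staged={none}
After op 4 (git add b.txt): modified={none} staged={b.txt}
After op 5 (modify a.txt): modified={a.txt} staged={b.txt}
After op 6 (git commit): modified={a.txt} staged={none}
After op 7 (modify c.txt): modified={a.txt, c.txt} staged={none}
After op 8 (modify d.txt): modified={a.txt, c.txt, d.txt} staged={none}
After op 9 (modify b.txt): modified={a.txt, b.txt, c.txt, d.txt} staged={none}
After op 10 (git add c.txt): modified={a.txt, b.txt, d.txt} staged={c.txt}
After op 11 (git add b.txt): modified={a.txt, d.txt} staged={b.txt, c.txt}
After op 12 (modify a.txt): modified={a.txt, d.txt} staged={b.txt, c.txt}
After op 13 (git reset b.txt): modified={a.txt, b.txt, d.txt} staged={c.txt}
After op 14 (git commit): modified={a.txt, b.txt, d.txt} staged={none}
After op 15 (git add c.txt): modified={a.txt, b.txt, d.txt} staged={none}
After op 16 (git add b.txt): modified={a.txt, d.txt} staged={b.txt}
After op 17 (git reset b.txt): modified={a.txt, b.txt, d.txt} staged={none}
After op 18 (modify c.txt): modified={a.txt, b.txt, c.txt, d.txt} staged={none}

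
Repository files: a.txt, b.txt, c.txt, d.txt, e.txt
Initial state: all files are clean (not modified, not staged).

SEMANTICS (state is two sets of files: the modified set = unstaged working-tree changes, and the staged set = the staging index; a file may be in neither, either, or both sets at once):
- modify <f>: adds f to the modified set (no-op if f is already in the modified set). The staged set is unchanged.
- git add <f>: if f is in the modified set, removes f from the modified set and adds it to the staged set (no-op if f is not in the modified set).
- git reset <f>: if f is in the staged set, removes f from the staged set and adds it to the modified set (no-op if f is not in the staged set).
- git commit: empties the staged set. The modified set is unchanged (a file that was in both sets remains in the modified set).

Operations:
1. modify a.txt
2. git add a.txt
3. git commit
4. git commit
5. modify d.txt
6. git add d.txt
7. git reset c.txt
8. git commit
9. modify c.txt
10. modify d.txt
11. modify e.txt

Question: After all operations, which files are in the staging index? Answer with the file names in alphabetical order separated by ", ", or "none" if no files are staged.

After op 1 (modify a.txt): modified={a.txt} staged={none}
After op 2 (git add a.txt): modified={none} staged={a.txt}
After op 3 (git commit): modified={none} staged={none}
After op 4 (git commit): modified={none} staged={none}
After op 5 (modify d.txt): modified={d.txt} staged={none}
After op 6 (git add d.txt): modified={none} staged={d.txt}
After op 7 (git reset c.txt): modified={none} staged={d.txt}
After op 8 (git commit): modified={none} staged={none}
After op 9 (modify c.txt): modified={c.txt} staged={none}
After op 10 (modify d.txt): modified={c.txt, d.txt} staged={none}
After op 11 (modify e.txt): modified={c.txt, d.txt, e.txt} staged={none}

Answer: none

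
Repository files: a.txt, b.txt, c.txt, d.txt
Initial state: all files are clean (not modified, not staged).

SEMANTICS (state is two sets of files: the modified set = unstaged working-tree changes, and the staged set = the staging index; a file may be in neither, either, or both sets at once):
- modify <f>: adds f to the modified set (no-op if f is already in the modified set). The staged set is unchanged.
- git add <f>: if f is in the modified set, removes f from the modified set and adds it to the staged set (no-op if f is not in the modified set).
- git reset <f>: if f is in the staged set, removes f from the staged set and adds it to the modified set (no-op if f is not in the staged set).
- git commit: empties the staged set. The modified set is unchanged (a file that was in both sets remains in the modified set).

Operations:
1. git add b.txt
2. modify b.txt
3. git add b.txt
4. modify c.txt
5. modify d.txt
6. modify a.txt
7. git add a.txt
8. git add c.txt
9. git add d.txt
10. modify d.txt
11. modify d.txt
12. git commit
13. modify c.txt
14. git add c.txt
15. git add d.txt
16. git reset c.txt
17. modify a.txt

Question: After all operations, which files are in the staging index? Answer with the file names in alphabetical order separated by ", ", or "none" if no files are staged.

Answer: d.txt

Derivation:
After op 1 (git add b.txt): modified={none} staged={none}
After op 2 (modify b.txt): modified={b.txt} staged={none}
After op 3 (git add b.txt): modified={none} staged={b.txt}
After op 4 (modify c.txt): modified={c.txt} staged={b.txt}
After op 5 (modify d.txt): modified={c.txt, d.txt} staged={b.txt}
After op 6 (modify a.txt): modified={a.txt, c.txt, d.txt} staged={b.txt}
After op 7 (git add a.txt): modified={c.txt, d.txt} staged={a.txt, b.txt}
After op 8 (git add c.txt): modified={d.txt} staged={a.txt, b.txt, c.txt}
After op 9 (git add d.txt): modified={none} staged={a.txt, b.txt, c.txt, d.txt}
After op 10 (modify d.txt): modified={d.txt} staged={a.txt, b.txt, c.txt, d.txt}
After op 11 (modify d.txt): modified={d.txt} staged={a.txt, b.txt, c.txt, d.txt}
After op 12 (git commit): modified={d.txt} staged={none}
After op 13 (modify c.txt): modified={c.txt, d.txt} staged={none}
After op 14 (git add c.txt): modified={d.txt} staged={c.txt}
After op 15 (git add d.txt): modified={none} staged={c.txt, d.txt}
After op 16 (git reset c.txt): modified={c.txt} staged={d.txt}
After op 17 (modify a.txt): modified={a.txt, c.txt} staged={d.txt}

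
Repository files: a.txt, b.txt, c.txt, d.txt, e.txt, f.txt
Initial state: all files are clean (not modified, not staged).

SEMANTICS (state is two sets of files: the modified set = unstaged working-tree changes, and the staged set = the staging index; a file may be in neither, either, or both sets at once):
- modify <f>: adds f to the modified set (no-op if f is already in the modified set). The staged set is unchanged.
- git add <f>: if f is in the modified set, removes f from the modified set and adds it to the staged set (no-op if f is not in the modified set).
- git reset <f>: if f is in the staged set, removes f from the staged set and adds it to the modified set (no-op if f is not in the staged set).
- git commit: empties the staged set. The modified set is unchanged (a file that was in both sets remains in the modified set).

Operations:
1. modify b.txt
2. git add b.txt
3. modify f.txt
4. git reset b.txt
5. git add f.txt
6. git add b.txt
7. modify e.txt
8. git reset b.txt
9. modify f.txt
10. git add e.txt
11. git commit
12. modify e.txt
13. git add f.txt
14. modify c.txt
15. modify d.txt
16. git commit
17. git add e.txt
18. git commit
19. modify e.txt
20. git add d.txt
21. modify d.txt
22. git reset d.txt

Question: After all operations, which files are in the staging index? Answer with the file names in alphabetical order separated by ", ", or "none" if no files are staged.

Answer: none

Derivation:
After op 1 (modify b.txt): modified={b.txt} staged={none}
After op 2 (git add b.txt): modified={none} staged={b.txt}
After op 3 (modify f.txt): modified={f.txt} staged={b.txt}
After op 4 (git reset b.txt): modified={b.txt, f.txt} staged={none}
After op 5 (git add f.txt): modified={b.txt} staged={f.txt}
After op 6 (git add b.txt): modified={none} staged={b.txt, f.txt}
After op 7 (modify e.txt): modified={e.txt} staged={b.txt, f.txt}
After op 8 (git reset b.txt): modified={b.txt, e.txt} staged={f.txt}
After op 9 (modify f.txt): modified={b.txt, e.txt, f.txt} staged={f.txt}
After op 10 (git add e.txt): modified={b.txt, f.txt} staged={e.txt, f.txt}
After op 11 (git commit): modified={b.txt, f.txt} staged={none}
After op 12 (modify e.txt): modified={b.txt, e.txt, f.txt} staged={none}
After op 13 (git add f.txt): modified={b.txt, e.txt} staged={f.txt}
After op 14 (modify c.txt): modified={b.txt, c.txt, e.txt} staged={f.txt}
After op 15 (modify d.txt): modified={b.txt, c.txt, d.txt, e.txt} staged={f.txt}
After op 16 (git commit): modified={b.txt, c.txt, d.txt, e.txt} staged={none}
After op 17 (git add e.txt): modified={b.txt, c.txt, d.txt} staged={e.txt}
After op 18 (git commit): modified={b.txt, c.txt, d.txt} staged={none}
After op 19 (modify e.txt): modified={b.txt, c.txt, d.txt, e.txt} staged={none}
After op 20 (git add d.txt): modified={b.txt, c.txt, e.txt} staged={d.txt}
After op 21 (modify d.txt): modified={b.txt, c.txt, d.txt, e.txt} staged={d.txt}
After op 22 (git reset d.txt): modified={b.txt, c.txt, d.txt, e.txt} staged={none}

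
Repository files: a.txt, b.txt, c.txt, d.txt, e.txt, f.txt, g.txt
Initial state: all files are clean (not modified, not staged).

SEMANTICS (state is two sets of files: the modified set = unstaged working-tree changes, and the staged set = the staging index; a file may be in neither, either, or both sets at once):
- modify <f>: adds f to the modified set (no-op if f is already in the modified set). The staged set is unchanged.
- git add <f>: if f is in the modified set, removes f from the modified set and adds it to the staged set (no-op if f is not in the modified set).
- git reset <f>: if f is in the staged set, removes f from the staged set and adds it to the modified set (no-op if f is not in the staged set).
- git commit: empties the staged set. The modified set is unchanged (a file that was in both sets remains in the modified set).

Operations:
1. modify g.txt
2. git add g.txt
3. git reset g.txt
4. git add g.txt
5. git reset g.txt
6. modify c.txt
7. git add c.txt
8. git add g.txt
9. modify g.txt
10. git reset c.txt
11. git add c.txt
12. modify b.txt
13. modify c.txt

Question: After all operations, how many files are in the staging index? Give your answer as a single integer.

After op 1 (modify g.txt): modified={g.txt} staged={none}
After op 2 (git add g.txt): modified={none} staged={g.txt}
After op 3 (git reset g.txt): modified={g.txt} staged={none}
After op 4 (git add g.txt): modified={none} staged={g.txt}
After op 5 (git reset g.txt): modified={g.txt} staged={none}
After op 6 (modify c.txt): modified={c.txt, g.txt} staged={none}
After op 7 (git add c.txt): modified={g.txt} staged={c.txt}
After op 8 (git add g.txt): modified={none} staged={c.txt, g.txt}
After op 9 (modify g.txt): modified={g.txt} staged={c.txt, g.txt}
After op 10 (git reset c.txt): modified={c.txt, g.txt} staged={g.txt}
After op 11 (git add c.txt): modified={g.txt} staged={c.txt, g.txt}
After op 12 (modify b.txt): modified={b.txt, g.txt} staged={c.txt, g.txt}
After op 13 (modify c.txt): modified={b.txt, c.txt, g.txt} staged={c.txt, g.txt}
Final staged set: {c.txt, g.txt} -> count=2

Answer: 2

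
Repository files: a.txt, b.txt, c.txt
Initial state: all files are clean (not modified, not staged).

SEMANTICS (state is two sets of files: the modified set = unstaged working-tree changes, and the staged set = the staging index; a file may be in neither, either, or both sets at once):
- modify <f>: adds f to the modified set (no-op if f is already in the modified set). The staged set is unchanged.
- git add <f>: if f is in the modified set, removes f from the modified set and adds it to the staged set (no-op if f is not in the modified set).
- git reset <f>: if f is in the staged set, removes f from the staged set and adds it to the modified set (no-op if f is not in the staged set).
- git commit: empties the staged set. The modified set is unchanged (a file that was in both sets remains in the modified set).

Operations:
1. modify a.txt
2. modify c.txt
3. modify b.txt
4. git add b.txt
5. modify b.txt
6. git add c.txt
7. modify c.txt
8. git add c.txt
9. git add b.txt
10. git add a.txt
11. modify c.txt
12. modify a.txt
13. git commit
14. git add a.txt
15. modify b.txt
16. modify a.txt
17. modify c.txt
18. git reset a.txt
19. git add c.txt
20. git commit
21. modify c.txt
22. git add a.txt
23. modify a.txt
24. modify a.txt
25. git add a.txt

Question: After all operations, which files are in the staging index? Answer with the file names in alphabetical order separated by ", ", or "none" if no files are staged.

After op 1 (modify a.txt): modified={a.txt} staged={none}
After op 2 (modify c.txt): modified={a.txt, c.txt} staged={none}
After op 3 (modify b.txt): modified={a.txt, b.txt, c.txt} staged={none}
After op 4 (git add b.txt): modified={a.txt, c.txt} staged={b.txt}
After op 5 (modify b.txt): modified={a.txt, b.txt, c.txt} staged={b.txt}
After op 6 (git add c.txt): modified={a.txt, b.txt} staged={b.txt, c.txt}
After op 7 (modify c.txt): modified={a.txt, b.txt, c.txt} staged={b.txt, c.txt}
After op 8 (git add c.txt): modified={a.txt, b.txt} staged={b.txt, c.txt}
After op 9 (git add b.txt): modified={a.txt} staged={b.txt, c.txt}
After op 10 (git add a.txt): modified={none} staged={a.txt, b.txt, c.txt}
After op 11 (modify c.txt): modified={c.txt} staged={a.txt, b.txt, c.txt}
After op 12 (modify a.txt): modified={a.txt, c.txt} staged={a.txt, b.txt, c.txt}
After op 13 (git commit): modified={a.txt, c.txt} staged={none}
After op 14 (git add a.txt): modified={c.txt} staged={a.txt}
After op 15 (modify b.txt): modified={b.txt, c.txt} staged={a.txt}
After op 16 (modify a.txt): modified={a.txt, b.txt, c.txt} staged={a.txt}
After op 17 (modify c.txt): modified={a.txt, b.txt, c.txt} staged={a.txt}
After op 18 (git reset a.txt): modified={a.txt, b.txt, c.txt} staged={none}
After op 19 (git add c.txt): modified={a.txt, b.txt} staged={c.txt}
After op 20 (git commit): modified={a.txt, b.txt} staged={none}
After op 21 (modify c.txt): modified={a.txt, b.txt, c.txt} staged={none}
After op 22 (git add a.txt): modified={b.txt, c.txt} staged={a.txt}
After op 23 (modify a.txt): modified={a.txt, b.txt, c.txt} staged={a.txt}
After op 24 (modify a.txt): modified={a.txt, b.txt, c.txt} staged={a.txt}
After op 25 (git add a.txt): modified={b.txt, c.txt} staged={a.txt}

Answer: a.txt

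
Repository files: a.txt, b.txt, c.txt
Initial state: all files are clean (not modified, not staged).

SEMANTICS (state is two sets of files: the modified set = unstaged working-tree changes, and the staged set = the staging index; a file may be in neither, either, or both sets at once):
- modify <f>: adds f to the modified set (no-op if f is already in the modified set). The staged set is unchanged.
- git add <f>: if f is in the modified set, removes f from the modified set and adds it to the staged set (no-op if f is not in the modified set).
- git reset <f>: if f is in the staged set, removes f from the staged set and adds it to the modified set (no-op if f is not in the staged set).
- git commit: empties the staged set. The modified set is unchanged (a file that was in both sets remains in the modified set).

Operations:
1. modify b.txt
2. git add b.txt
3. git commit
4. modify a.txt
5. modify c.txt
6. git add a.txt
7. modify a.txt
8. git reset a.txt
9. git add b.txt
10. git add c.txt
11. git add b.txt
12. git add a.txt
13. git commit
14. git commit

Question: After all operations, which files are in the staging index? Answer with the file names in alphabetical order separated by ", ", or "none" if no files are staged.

Answer: none

Derivation:
After op 1 (modify b.txt): modified={b.txt} staged={none}
After op 2 (git add b.txt): modified={none} staged={b.txt}
After op 3 (git commit): modified={none} staged={none}
After op 4 (modify a.txt): modified={a.txt} staged={none}
After op 5 (modify c.txt): modified={a.txt, c.txt} staged={none}
After op 6 (git add a.txt): modified={c.txt} staged={a.txt}
After op 7 (modify a.txt): modified={a.txt, c.txt} staged={a.txt}
After op 8 (git reset a.txt): modified={a.txt, c.txt} staged={none}
After op 9 (git add b.txt): modified={a.txt, c.txt} staged={none}
After op 10 (git add c.txt): modified={a.txt} staged={c.txt}
After op 11 (git add b.txt): modified={a.txt} staged={c.txt}
After op 12 (git add a.txt): modified={none} staged={a.txt, c.txt}
After op 13 (git commit): modified={none} staged={none}
After op 14 (git commit): modified={none} staged={none}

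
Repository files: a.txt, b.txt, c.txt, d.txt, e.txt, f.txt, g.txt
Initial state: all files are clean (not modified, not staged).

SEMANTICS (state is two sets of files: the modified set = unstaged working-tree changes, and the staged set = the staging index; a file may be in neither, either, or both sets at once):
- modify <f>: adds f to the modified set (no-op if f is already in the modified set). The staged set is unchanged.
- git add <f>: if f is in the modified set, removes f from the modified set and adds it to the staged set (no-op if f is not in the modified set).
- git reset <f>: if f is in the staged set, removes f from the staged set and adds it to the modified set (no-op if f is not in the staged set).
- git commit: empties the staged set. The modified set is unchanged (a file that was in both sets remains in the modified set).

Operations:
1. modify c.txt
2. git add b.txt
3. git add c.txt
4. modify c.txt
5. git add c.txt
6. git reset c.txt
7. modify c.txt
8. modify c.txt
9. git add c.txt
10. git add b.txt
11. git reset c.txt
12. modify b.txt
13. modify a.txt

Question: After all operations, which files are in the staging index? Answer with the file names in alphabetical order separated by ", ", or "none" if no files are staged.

Answer: none

Derivation:
After op 1 (modify c.txt): modified={c.txt} staged={none}
After op 2 (git add b.txt): modified={c.txt} staged={none}
After op 3 (git add c.txt): modified={none} staged={c.txt}
After op 4 (modify c.txt): modified={c.txt} staged={c.txt}
After op 5 (git add c.txt): modified={none} staged={c.txt}
After op 6 (git reset c.txt): modified={c.txt} staged={none}
After op 7 (modify c.txt): modified={c.txt} staged={none}
After op 8 (modify c.txt): modified={c.txt} staged={none}
After op 9 (git add c.txt): modified={none} staged={c.txt}
After op 10 (git add b.txt): modified={none} staged={c.txt}
After op 11 (git reset c.txt): modified={c.txt} staged={none}
After op 12 (modify b.txt): modified={b.txt, c.txt} staged={none}
After op 13 (modify a.txt): modified={a.txt, b.txt, c.txt} staged={none}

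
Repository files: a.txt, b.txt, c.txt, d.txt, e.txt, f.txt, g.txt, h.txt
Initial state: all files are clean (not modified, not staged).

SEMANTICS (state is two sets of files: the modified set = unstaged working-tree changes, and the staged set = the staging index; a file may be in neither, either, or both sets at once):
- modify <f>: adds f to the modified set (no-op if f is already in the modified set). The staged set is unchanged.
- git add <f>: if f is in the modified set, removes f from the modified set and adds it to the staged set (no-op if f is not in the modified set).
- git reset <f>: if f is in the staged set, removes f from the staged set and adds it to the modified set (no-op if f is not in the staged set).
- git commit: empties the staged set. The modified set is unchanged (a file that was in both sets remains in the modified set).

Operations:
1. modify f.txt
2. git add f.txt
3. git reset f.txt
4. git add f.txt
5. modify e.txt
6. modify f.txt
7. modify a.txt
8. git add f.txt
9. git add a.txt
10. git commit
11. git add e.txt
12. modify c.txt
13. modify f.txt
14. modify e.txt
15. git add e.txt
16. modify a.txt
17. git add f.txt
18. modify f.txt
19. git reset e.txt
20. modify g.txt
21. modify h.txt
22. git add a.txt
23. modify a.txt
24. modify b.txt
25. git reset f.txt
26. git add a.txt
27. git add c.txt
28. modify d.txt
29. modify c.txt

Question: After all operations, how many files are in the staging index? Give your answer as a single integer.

After op 1 (modify f.txt): modified={f.txt} staged={none}
After op 2 (git add f.txt): modified={none} staged={f.txt}
After op 3 (git reset f.txt): modified={f.txt} staged={none}
After op 4 (git add f.txt): modified={none} staged={f.txt}
After op 5 (modify e.txt): modified={e.txt} staged={f.txt}
After op 6 (modify f.txt): modified={e.txt, f.txt} staged={f.txt}
After op 7 (modify a.txt): modified={a.txt, e.txt, f.txt} staged={f.txt}
After op 8 (git add f.txt): modified={a.txt, e.txt} staged={f.txt}
After op 9 (git add a.txt): modified={e.txt} staged={a.txt, f.txt}
After op 10 (git commit): modified={e.txt} staged={none}
After op 11 (git add e.txt): modified={none} staged={e.txt}
After op 12 (modify c.txt): modified={c.txt} staged={e.txt}
After op 13 (modify f.txt): modified={c.txt, f.txt} staged={e.txt}
After op 14 (modify e.txt): modified={c.txt, e.txt, f.txt} staged={e.txt}
After op 15 (git add e.txt): modified={c.txt, f.txt} staged={e.txt}
After op 16 (modify a.txt): modified={a.txt, c.txt, f.txt} staged={e.txt}
After op 17 (git add f.txt): modified={a.txt, c.txt} staged={e.txt, f.txt}
After op 18 (modify f.txt): modified={a.txt, c.txt, f.txt} staged={e.txt, f.txt}
After op 19 (git reset e.txt): modified={a.txt, c.txt, e.txt, f.txt} staged={f.txt}
After op 20 (modify g.txt): modified={a.txt, c.txt, e.txt, f.txt, g.txt} staged={f.txt}
After op 21 (modify h.txt): modified={a.txt, c.txt, e.txt, f.txt, g.txt, h.txt} staged={f.txt}
After op 22 (git add a.txt): modified={c.txt, e.txt, f.txt, g.txt, h.txt} staged={a.txt, f.txt}
After op 23 (modify a.txt): modified={a.txt, c.txt, e.txt, f.txt, g.txt, h.txt} staged={a.txt, f.txt}
After op 24 (modify b.txt): modified={a.txt, b.txt, c.txt, e.txt, f.txt, g.txt, h.txt} staged={a.txt, f.txt}
After op 25 (git reset f.txt): modified={a.txt, b.txt, c.txt, e.txt, f.txt, g.txt, h.txt} staged={a.txt}
After op 26 (git add a.txt): modified={b.txt, c.txt, e.txt, f.txt, g.txt, h.txt} staged={a.txt}
After op 27 (git add c.txt): modified={b.txt, e.txt, f.txt, g.txt, h.txt} staged={a.txt, c.txt}
After op 28 (modify d.txt): modified={b.txt, d.txt, e.txt, f.txt, g.txt, h.txt} staged={a.txt, c.txt}
After op 29 (modify c.txt): modified={b.txt, c.txt, d.txt, e.txt, f.txt, g.txt, h.txt} staged={a.txt, c.txt}
Final staged set: {a.txt, c.txt} -> count=2

Answer: 2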